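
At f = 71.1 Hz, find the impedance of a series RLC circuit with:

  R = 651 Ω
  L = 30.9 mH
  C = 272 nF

Step 1 — Angular frequency: ω = 2π·f = 2π·71.1 = 446.7 rad/s.
Step 2 — Component impedances:
  R: Z = R = 651 Ω
  L: Z = jωL = j·446.7·0.0309 = 0 + j13.8 Ω
  C: Z = 1/(jωC) = -j/(ω·C) = 0 - j8230 Ω
Step 3 — Series combination: Z_total = R + L + C = 651 - j8216 Ω = 8242∠-85.5° Ω.

Z = 651 - j8216 Ω = 8242∠-85.5° Ω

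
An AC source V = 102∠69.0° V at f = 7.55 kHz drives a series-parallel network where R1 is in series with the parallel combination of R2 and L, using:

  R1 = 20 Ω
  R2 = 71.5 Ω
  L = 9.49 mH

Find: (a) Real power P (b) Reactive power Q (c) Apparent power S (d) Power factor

Step 1 — Angular frequency: ω = 2π·f = 2π·7550 = 4.744e+04 rad/s.
Step 2 — Component impedances:
  R1: Z = R = 20 Ω
  R2: Z = R = 71.5 Ω
  L: Z = jωL = j·4.744e+04·0.00949 = 0 + j450.2 Ω
Step 3 — Parallel branch: R2 || L = 1/(1/R2 + 1/L) = 69.74 + j11.08 Ω.
Step 4 — Series with R1: Z_total = R1 + (R2 || L) = 89.74 + j11.08 Ω = 90.42∠7.0° Ω.
Step 5 — Source phasor: V = 102∠69.0° V = 36.55 + j95.23 V.
Step 6 — Current: I = V / Z = 0.5302 + j0.9957 A = 1.128∠62.0° A.
Step 7 — Complex power: S = V·I* = 114.2 + j14.09 VA.
Step 8 — Real power: P = Re(S) = 114.2 W.
Step 9 — Reactive power: Q = Im(S) = 14.09 VAR.
Step 10 — Apparent power: |S| = 115.1 VA.
Step 11 — Power factor: PF = P/|S| = 0.9925 (lagging).

(a) P = 114.2 W  (b) Q = 14.09 VAR  (c) S = 115.1 VA  (d) PF = 0.9925 (lagging)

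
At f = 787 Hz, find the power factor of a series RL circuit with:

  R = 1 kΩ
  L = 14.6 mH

Step 1 — Angular frequency: ω = 2π·f = 2π·787 = 4945 rad/s.
Step 2 — Component impedances:
  R: Z = R = 1000 Ω
  L: Z = jωL = j·4945·0.0146 = 0 + j72.2 Ω
Step 3 — Series combination: Z_total = R + L = 1000 + j72.2 Ω = 1003∠4.1° Ω.
Step 4 — Power factor: PF = cos(φ) = Re(Z)/|Z| = 1000/1002.6 = 0.9974.
Step 5 — Type: Im(Z) = 72.2 ⇒ lagging (phase φ = 4.1°).

PF = 0.9974 (lagging, φ = 4.1°)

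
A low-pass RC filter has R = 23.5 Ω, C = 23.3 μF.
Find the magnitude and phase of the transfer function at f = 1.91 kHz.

Step 1 — Angular frequency: ω = 2π·1910 = 1.2e+04 rad/s.
Step 2 — Transfer function: H(jω) = 1/(1 + jωRC).
Step 3 — Denominator: 1 + jωRC = 1 + j·1.2e+04·23.5·2.33e-05 = 1 + j6.571.
Step 4 — H = 0.02264 - j0.1487.
Step 5 — Magnitude: |H| = 0.1504 (-16.5 dB); phase: φ = -81.3°.

|H| = 0.1504 (-16.5 dB), φ = -81.3°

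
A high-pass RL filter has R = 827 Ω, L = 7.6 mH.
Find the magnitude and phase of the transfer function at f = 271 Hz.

Step 1 — Angular frequency: ω = 2π·271 = 1703 rad/s.
Step 2 — Transfer function: H(jω) = jωL/(R + jωL).
Step 3 — Numerator jωL = j·12.94; denominator R + jωL = 827 + j12.94.
Step 4 — H = 0.0002448 + j0.01564.
Step 5 — Magnitude: |H| = 0.01565 (-36.1 dB); phase: φ = 89.1°.

|H| = 0.01565 (-36.1 dB), φ = 89.1°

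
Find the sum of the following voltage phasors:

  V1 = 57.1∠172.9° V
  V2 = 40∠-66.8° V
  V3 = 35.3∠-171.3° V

Step 1 — Convert each phasor to rectangular form:
  V1 = 57.1·(cos(172.9°) + j·sin(172.9°)) = -56.66 + j7.058 V
  V2 = 40·(cos(-66.8°) + j·sin(-66.8°)) = 15.76 - j36.77 V
  V3 = 35.3·(cos(-171.3°) + j·sin(-171.3°)) = -34.89 - j5.34 V
Step 2 — Sum components: V_total = -75.8 - j35.05 V.
Step 3 — Convert to polar: |V_total| = 83.51 V, ∠V_total = -155.2°.

V_total = 83.51∠-155.2° V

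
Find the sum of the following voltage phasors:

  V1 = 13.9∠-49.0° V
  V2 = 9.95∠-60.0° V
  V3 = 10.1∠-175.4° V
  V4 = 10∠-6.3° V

Step 1 — Convert each phasor to rectangular form:
  V1 = 13.9·(cos(-49.0°) + j·sin(-49.0°)) = 9.119 - j10.49 V
  V2 = 9.95·(cos(-60.0°) + j·sin(-60.0°)) = 4.975 - j8.617 V
  V3 = 10.1·(cos(-175.4°) + j·sin(-175.4°)) = -10.07 - j0.81 V
  V4 = 10·(cos(-6.3°) + j·sin(-6.3°)) = 9.94 - j1.097 V
Step 2 — Sum components: V_total = 13.97 - j21.01 V.
Step 3 — Convert to polar: |V_total| = 25.23 V, ∠V_total = -56.4°.

V_total = 25.23∠-56.4° V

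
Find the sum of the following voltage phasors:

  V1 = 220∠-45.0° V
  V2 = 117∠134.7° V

Step 1 — Convert each phasor to rectangular form:
  V1 = 220·(cos(-45.0°) + j·sin(-45.0°)) = 155.6 - j155.6 V
  V2 = 117·(cos(134.7°) + j·sin(134.7°)) = -82.3 + j83.16 V
Step 2 — Sum components: V_total = 73.27 - j72.4 V.
Step 3 — Convert to polar: |V_total| = 103 V, ∠V_total = -44.7°.

V_total = 103∠-44.7° V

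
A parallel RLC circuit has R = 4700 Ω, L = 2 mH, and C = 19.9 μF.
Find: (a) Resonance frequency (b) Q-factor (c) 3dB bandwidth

Step 1 — Resonance: ω₀ = 1/√(LC) = 1/√(0.002·1.99e-05) = 5013 rad/s.
Step 2 — f₀ = ω₀/(2π) = 797.8 Hz.
Step 3 — Parallel Q: Q = R/(ω₀L) = 4700/(5013·0.002) = 468.8.
Step 4 — Bandwidth: Δω = ω₀/Q = 10.69 rad/s; BW = Δω/(2π) = 1.702 Hz.

(a) f₀ = 797.8 Hz  (b) Q = 468.8  (c) BW = 1.702 Hz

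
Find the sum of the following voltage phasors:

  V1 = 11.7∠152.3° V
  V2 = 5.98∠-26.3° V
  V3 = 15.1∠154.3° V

Step 1 — Convert each phasor to rectangular form:
  V1 = 11.7·(cos(152.3°) + j·sin(152.3°)) = -10.36 + j5.439 V
  V2 = 5.98·(cos(-26.3°) + j·sin(-26.3°)) = 5.361 - j2.65 V
  V3 = 15.1·(cos(154.3°) + j·sin(154.3°)) = -13.61 + j6.548 V
Step 2 — Sum components: V_total = -18.6 + j9.337 V.
Step 3 — Convert to polar: |V_total| = 20.82 V, ∠V_total = 153.3°.

V_total = 20.82∠153.3° V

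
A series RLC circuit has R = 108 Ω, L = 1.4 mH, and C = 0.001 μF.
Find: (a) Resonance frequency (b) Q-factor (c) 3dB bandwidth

Step 1 — Resonance condition Im(Z)=0 gives ω₀ = 1/√(LC).
Step 2 — ω₀ = 1/√(0.0014·1e-09) = 8.452e+05 rad/s.
Step 3 — f₀ = ω₀/(2π) = 1.345e+05 Hz.
Step 4 — Series Q: Q = ω₀L/R = 8.452e+05·0.0014/108 = 10.96.
Step 5 — 3dB bandwidth: Δω = ω₀/Q = 7.714e+04 rad/s; BW = Δω/(2π) = 1.228e+04 Hz.

(a) f₀ = 1.345e+05 Hz  (b) Q = 10.96  (c) BW = 1.228e+04 Hz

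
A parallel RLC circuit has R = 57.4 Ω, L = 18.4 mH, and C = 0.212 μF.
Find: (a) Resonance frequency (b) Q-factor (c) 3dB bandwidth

Step 1 — Resonance: ω₀ = 1/√(LC) = 1/√(0.0184·2.12e-07) = 1.601e+04 rad/s.
Step 2 — f₀ = ω₀/(2π) = 2548 Hz.
Step 3 — Parallel Q: Q = R/(ω₀L) = 57.4/(1.601e+04·0.0184) = 0.1948.
Step 4 — Bandwidth: Δω = ω₀/Q = 8.218e+04 rad/s; BW = Δω/(2π) = 1.308e+04 Hz.

(a) f₀ = 2548 Hz  (b) Q = 0.1948  (c) BW = 1.308e+04 Hz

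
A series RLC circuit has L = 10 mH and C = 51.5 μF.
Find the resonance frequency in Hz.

Step 1 — Resonance condition Im(Z)=0 gives ω₀ = 1/√(LC).
Step 2 — ω₀ = 1/√(0.01·5.15e-05) = 1393 rad/s.
Step 3 — f₀ = ω₀/(2π) = 221.8 Hz.

f₀ = 221.8 Hz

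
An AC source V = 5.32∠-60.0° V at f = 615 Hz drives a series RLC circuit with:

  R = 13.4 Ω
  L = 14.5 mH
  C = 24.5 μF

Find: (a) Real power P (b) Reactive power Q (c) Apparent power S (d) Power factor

Step 1 — Angular frequency: ω = 2π·f = 2π·615 = 3864 rad/s.
Step 2 — Component impedances:
  R: Z = R = 13.4 Ω
  L: Z = jωL = j·3864·0.0145 = 0 + j56.03 Ω
  C: Z = 1/(jωC) = -j/(ω·C) = 0 - j10.56 Ω
Step 3 — Series combination: Z_total = R + L + C = 13.4 + j45.47 Ω = 47.4∠73.6° Ω.
Step 4 — Source phasor: V = 5.32∠-60.0° V = 2.66 - j4.607 V.
Step 5 — Current: I = V / Z = -0.07737 - j0.08131 A = 0.1122∠-133.6° A.
Step 6 — Complex power: S = V·I* = 0.1688 + j0.5727 VA.
Step 7 — Real power: P = Re(S) = 0.1688 W.
Step 8 — Reactive power: Q = Im(S) = 0.5727 VAR.
Step 9 — Apparent power: |S| = 0.5971 VA.
Step 10 — Power factor: PF = P/|S| = 0.2827 (lagging).

(a) P = 0.1688 W  (b) Q = 0.5727 VAR  (c) S = 0.5971 VA  (d) PF = 0.2827 (lagging)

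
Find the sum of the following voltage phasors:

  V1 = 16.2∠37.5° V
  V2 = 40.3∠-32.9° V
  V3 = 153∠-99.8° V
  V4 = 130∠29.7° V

Step 1 — Convert each phasor to rectangular form:
  V1 = 16.2·(cos(37.5°) + j·sin(37.5°)) = 12.85 + j9.862 V
  V2 = 40.3·(cos(-32.9°) + j·sin(-32.9°)) = 33.84 - j21.89 V
  V3 = 153·(cos(-99.8°) + j·sin(-99.8°)) = -26.04 - j150.8 V
  V4 = 130·(cos(29.7°) + j·sin(29.7°)) = 112.9 + j64.41 V
Step 2 — Sum components: V_total = 133.6 - j98.39 V.
Step 3 — Convert to polar: |V_total| = 165.9 V, ∠V_total = -36.4°.

V_total = 165.9∠-36.4° V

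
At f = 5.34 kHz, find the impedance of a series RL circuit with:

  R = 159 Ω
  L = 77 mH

Step 1 — Angular frequency: ω = 2π·f = 2π·5340 = 3.355e+04 rad/s.
Step 2 — Component impedances:
  R: Z = R = 159 Ω
  L: Z = jωL = j·3.355e+04·0.077 = 0 + j2584 Ω
Step 3 — Series combination: Z_total = R + L = 159 + j2584 Ω = 2588∠86.5° Ω.

Z = 159 + j2584 Ω = 2588∠86.5° Ω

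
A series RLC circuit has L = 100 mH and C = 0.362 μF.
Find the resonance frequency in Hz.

Step 1 — Resonance condition Im(Z)=0 gives ω₀ = 1/√(LC).
Step 2 — ω₀ = 1/√(0.1·3.62e-07) = 5256 rad/s.
Step 3 — f₀ = ω₀/(2π) = 836.5 Hz.

f₀ = 836.5 Hz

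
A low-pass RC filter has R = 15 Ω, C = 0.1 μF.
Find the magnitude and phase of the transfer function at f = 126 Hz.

Step 1 — Angular frequency: ω = 2π·126 = 791.7 rad/s.
Step 2 — Transfer function: H(jω) = 1/(1 + jωRC).
Step 3 — Denominator: 1 + jωRC = 1 + j·791.7·15·1e-07 = 1 + j0.001188.
Step 4 — H = 1 - j0.001188.
Step 5 — Magnitude: |H| = 1 (-0.0 dB); phase: φ = -0.1°.

|H| = 1 (-0.0 dB), φ = -0.1°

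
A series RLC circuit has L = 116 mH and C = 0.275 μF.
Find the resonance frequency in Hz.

Step 1 — Resonance condition Im(Z)=0 gives ω₀ = 1/√(LC).
Step 2 — ω₀ = 1/√(0.116·2.75e-07) = 5599 rad/s.
Step 3 — f₀ = ω₀/(2π) = 891.1 Hz.

f₀ = 891.1 Hz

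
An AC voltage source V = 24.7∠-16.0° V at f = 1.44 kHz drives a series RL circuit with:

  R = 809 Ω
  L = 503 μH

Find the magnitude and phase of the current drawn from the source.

Step 1 — Angular frequency: ω = 2π·f = 2π·1440 = 9048 rad/s.
Step 2 — Component impedances:
  R: Z = R = 809 Ω
  L: Z = jωL = j·9048·0.000503 = 0 + j4.551 Ω
Step 3 — Series combination: Z_total = R + L = 809 + j4.551 Ω = 809∠0.3° Ω.
Step 4 — Source phasor: V = 24.7∠-16.0° V = 23.74 - j6.808 V.
Step 5 — Ohm's law: I = V / Z_total = (23.74 - j6.808) / (809 + j4.551) = 0.0293 - j0.00858 A.
Step 6 — Convert to polar: |I| = 0.03053 A, ∠I = -16.3°.

I = 0.03053∠-16.3° A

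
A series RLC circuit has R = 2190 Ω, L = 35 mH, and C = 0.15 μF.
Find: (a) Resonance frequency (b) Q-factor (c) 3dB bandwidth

Step 1 — Resonance: ω₀ = 1/√(LC) = 1/√(0.035·1.5e-07) = 1.38e+04 rad/s.
Step 2 — f₀ = ω₀/(2π) = 2197 Hz.
Step 3 — Series Q: Q = ω₀L/R = 1.38e+04·0.035/2190 = 0.2206.
Step 4 — Bandwidth: Δω = ω₀/Q = 6.257e+04 rad/s; BW = Δω/(2π) = 9959 Hz.

(a) f₀ = 2197 Hz  (b) Q = 0.2206  (c) BW = 9959 Hz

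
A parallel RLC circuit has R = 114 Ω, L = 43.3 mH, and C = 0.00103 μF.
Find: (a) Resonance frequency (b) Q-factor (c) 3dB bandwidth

Step 1 — Resonance: ω₀ = 1/√(LC) = 1/√(0.0433·1.03e-09) = 1.497e+05 rad/s.
Step 2 — f₀ = ω₀/(2π) = 2.383e+04 Hz.
Step 3 — Parallel Q: Q = R/(ω₀L) = 114/(1.497e+05·0.0433) = 0.01758.
Step 4 — Bandwidth: Δω = ω₀/Q = 8.516e+06 rad/s; BW = Δω/(2π) = 1.355e+06 Hz.

(a) f₀ = 2.383e+04 Hz  (b) Q = 0.01758  (c) BW = 1.355e+06 Hz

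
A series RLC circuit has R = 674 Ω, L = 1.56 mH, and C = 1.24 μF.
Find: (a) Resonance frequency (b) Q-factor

Step 1 — Resonance condition Im(Z)=0 gives ω₀ = 1/√(LC).
Step 2 — ω₀ = 1/√(0.00156·1.24e-06) = 2.274e+04 rad/s.
Step 3 — f₀ = ω₀/(2π) = 3619 Hz.
Step 4 — Series Q: Q = ω₀L/R = 2.274e+04·0.00156/674 = 0.05262.

(a) f₀ = 3619 Hz  (b) Q = 0.05262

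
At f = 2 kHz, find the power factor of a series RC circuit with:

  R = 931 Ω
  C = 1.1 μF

Step 1 — Angular frequency: ω = 2π·f = 2π·2000 = 1.257e+04 rad/s.
Step 2 — Component impedances:
  R: Z = R = 931 Ω
  C: Z = 1/(jωC) = -j/(ω·C) = 0 - j72.34 Ω
Step 3 — Series combination: Z_total = R + C = 931 - j72.34 Ω = 933.8∠-4.4° Ω.
Step 4 — Power factor: PF = cos(φ) = Re(Z)/|Z| = 931/933.8 = 0.997.
Step 5 — Type: Im(Z) = -72.34 ⇒ leading (phase φ = -4.4°).

PF = 0.997 (leading, φ = -4.4°)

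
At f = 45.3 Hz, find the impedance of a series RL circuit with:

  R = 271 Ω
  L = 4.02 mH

Step 1 — Angular frequency: ω = 2π·f = 2π·45.3 = 284.6 rad/s.
Step 2 — Component impedances:
  R: Z = R = 271 Ω
  L: Z = jωL = j·284.6·0.00402 = 0 + j1.144 Ω
Step 3 — Series combination: Z_total = R + L = 271 + j1.144 Ω = 271∠0.2° Ω.

Z = 271 + j1.144 Ω = 271∠0.2° Ω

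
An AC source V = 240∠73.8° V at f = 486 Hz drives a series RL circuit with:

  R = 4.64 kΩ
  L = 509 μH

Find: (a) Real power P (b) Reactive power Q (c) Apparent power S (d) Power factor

Step 1 — Angular frequency: ω = 2π·f = 2π·486 = 3054 rad/s.
Step 2 — Component impedances:
  R: Z = R = 4640 Ω
  L: Z = jωL = j·3054·0.000509 = 0 + j1.554 Ω
Step 3 — Series combination: Z_total = R + L = 4640 + j1.554 Ω = 4640∠0.0° Ω.
Step 4 — Source phasor: V = 240∠73.8° V = 66.96 + j230.5 V.
Step 5 — Current: I = V / Z = 0.01445 + j0.04967 A = 0.05172∠73.8° A.
Step 6 — Complex power: S = V·I* = 12.41 + j0.004158 VA.
Step 7 — Real power: P = Re(S) = 12.41 W.
Step 8 — Reactive power: Q = Im(S) = 0.004158 VAR.
Step 9 — Apparent power: |S| = 12.41 VA.
Step 10 — Power factor: PF = P/|S| = 1 (lagging).

(a) P = 12.41 W  (b) Q = 0.004158 VAR  (c) S = 12.41 VA  (d) PF = 1 (lagging)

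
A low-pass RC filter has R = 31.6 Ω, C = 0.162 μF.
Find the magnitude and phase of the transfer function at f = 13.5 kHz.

Step 1 — Angular frequency: ω = 2π·1.35e+04 = 8.482e+04 rad/s.
Step 2 — Transfer function: H(jω) = 1/(1 + jωRC).
Step 3 — Denominator: 1 + jωRC = 1 + j·8.482e+04·31.6·1.62e-07 = 1 + j0.4342.
Step 4 — H = 0.8414 - j0.3653.
Step 5 — Magnitude: |H| = 0.9173 (-0.8 dB); phase: φ = -23.5°.

|H| = 0.9173 (-0.8 dB), φ = -23.5°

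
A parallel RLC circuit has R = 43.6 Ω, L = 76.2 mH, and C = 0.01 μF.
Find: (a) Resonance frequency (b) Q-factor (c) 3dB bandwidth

Step 1 — Resonance: ω₀ = 1/√(LC) = 1/√(0.0762·1e-08) = 3.623e+04 rad/s.
Step 2 — f₀ = ω₀/(2π) = 5766 Hz.
Step 3 — Parallel Q: Q = R/(ω₀L) = 43.6/(3.623e+04·0.0762) = 0.01579.
Step 4 — Bandwidth: Δω = ω₀/Q = 2.294e+06 rad/s; BW = Δω/(2π) = 3.65e+05 Hz.

(a) f₀ = 5766 Hz  (b) Q = 0.01579  (c) BW = 3.65e+05 Hz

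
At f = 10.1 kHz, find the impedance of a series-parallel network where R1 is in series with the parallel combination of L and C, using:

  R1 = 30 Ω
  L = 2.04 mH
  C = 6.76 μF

Step 1 — Angular frequency: ω = 2π·f = 2π·1.01e+04 = 6.346e+04 rad/s.
Step 2 — Component impedances:
  R1: Z = R = 30 Ω
  L: Z = jωL = j·6.346e+04·0.00204 = 0 + j129.5 Ω
  C: Z = 1/(jωC) = -j/(ω·C) = 0 - j2.331 Ω
Step 3 — Parallel branch: L || C = 1/(1/L + 1/C) = 0 - j2.374 Ω.
Step 4 — Series with R1: Z_total = R1 + (L || C) = 30 - j2.374 Ω = 30.09∠-4.5° Ω.

Z = 30 - j2.374 Ω = 30.09∠-4.5° Ω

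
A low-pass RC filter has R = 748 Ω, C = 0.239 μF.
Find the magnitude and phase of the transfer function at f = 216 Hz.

Step 1 — Angular frequency: ω = 2π·216 = 1357 rad/s.
Step 2 — Transfer function: H(jω) = 1/(1 + jωRC).
Step 3 — Denominator: 1 + jωRC = 1 + j·1357·748·2.39e-07 = 1 + j0.2426.
Step 4 — H = 0.9444 - j0.2291.
Step 5 — Magnitude: |H| = 0.9718 (-0.2 dB); phase: φ = -13.6°.

|H| = 0.9718 (-0.2 dB), φ = -13.6°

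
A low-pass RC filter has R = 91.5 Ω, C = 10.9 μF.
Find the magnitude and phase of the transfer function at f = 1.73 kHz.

Step 1 — Angular frequency: ω = 2π·1730 = 1.087e+04 rad/s.
Step 2 — Transfer function: H(jω) = 1/(1 + jωRC).
Step 3 — Denominator: 1 + jωRC = 1 + j·1.087e+04·91.5·1.09e-05 = 1 + j10.84.
Step 4 — H = 0.008437 - j0.09146.
Step 5 — Magnitude: |H| = 0.09185 (-20.7 dB); phase: φ = -84.7°.

|H| = 0.09185 (-20.7 dB), φ = -84.7°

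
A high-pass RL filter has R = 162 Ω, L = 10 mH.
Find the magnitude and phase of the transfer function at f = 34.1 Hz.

Step 1 — Angular frequency: ω = 2π·34.1 = 214.3 rad/s.
Step 2 — Transfer function: H(jω) = jωL/(R + jωL).
Step 3 — Numerator jωL = j·2.143; denominator R + jωL = 162 + j2.143.
Step 4 — H = 0.0001749 + j0.01322.
Step 5 — Magnitude: |H| = 0.01322 (-37.6 dB); phase: φ = 89.2°.

|H| = 0.01322 (-37.6 dB), φ = 89.2°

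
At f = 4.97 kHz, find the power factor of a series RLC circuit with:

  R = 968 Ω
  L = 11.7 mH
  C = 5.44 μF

Step 1 — Angular frequency: ω = 2π·f = 2π·4970 = 3.123e+04 rad/s.
Step 2 — Component impedances:
  R: Z = R = 968 Ω
  L: Z = jωL = j·3.123e+04·0.0117 = 0 + j365.4 Ω
  C: Z = 1/(jωC) = -j/(ω·C) = 0 - j5.887 Ω
Step 3 — Series combination: Z_total = R + L + C = 968 + j359.5 Ω = 1033∠20.4° Ω.
Step 4 — Power factor: PF = cos(φ) = Re(Z)/|Z| = 968/1032.6 = 0.9374.
Step 5 — Type: Im(Z) = 359.5 ⇒ lagging (phase φ = 20.4°).

PF = 0.9374 (lagging, φ = 20.4°)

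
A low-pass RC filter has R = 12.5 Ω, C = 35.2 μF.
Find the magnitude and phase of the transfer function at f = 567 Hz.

Step 1 — Angular frequency: ω = 2π·567 = 3563 rad/s.
Step 2 — Transfer function: H(jω) = 1/(1 + jωRC).
Step 3 — Denominator: 1 + jωRC = 1 + j·3563·12.5·3.52e-05 = 1 + j1.568.
Step 4 — H = 0.2893 - j0.4534.
Step 5 — Magnitude: |H| = 0.5378 (-5.4 dB); phase: φ = -57.5°.

|H| = 0.5378 (-5.4 dB), φ = -57.5°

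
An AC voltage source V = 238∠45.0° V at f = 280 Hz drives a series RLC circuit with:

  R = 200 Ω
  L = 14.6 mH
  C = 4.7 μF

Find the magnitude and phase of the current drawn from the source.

Step 1 — Angular frequency: ω = 2π·f = 2π·280 = 1759 rad/s.
Step 2 — Component impedances:
  R: Z = R = 200 Ω
  L: Z = jωL = j·1759·0.0146 = 0 + j25.69 Ω
  C: Z = 1/(jωC) = -j/(ω·C) = 0 - j120.9 Ω
Step 3 — Series combination: Z_total = R + L + C = 200 - j95.25 Ω = 221.5∠-25.5° Ω.
Step 4 — Source phasor: V = 238∠45.0° V = 168.3 + j168.3 V.
Step 5 — Ohm's law: I = V / Z_total = (168.3 + j168.3) / (200 - j95.25) = 0.3592 + j1.013 A.
Step 6 — Convert to polar: |I| = 1.074 A, ∠I = 70.5°.

I = 1.074∠70.5° A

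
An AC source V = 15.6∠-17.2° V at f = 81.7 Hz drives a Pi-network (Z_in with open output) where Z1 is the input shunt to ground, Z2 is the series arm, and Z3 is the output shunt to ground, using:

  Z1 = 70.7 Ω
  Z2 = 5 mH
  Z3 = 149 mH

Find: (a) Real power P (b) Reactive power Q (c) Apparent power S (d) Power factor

Step 1 — Angular frequency: ω = 2π·f = 2π·81.7 = 513.3 rad/s.
Step 2 — Component impedances:
  Z1: Z = R = 70.7 Ω
  Z2: Z = jωL = j·513.3·0.005 = 0 + j2.567 Ω
  Z3: Z = jωL = j·513.3·0.149 = 0 + j76.49 Ω
Step 3 — With open output, the series arm Z2 and the output shunt Z3 appear in series to ground: Z2 + Z3 = 0 + j79.05 Ω.
Step 4 — Parallel with input shunt Z1: Z_in = Z1 || (Z2 + Z3) = 39.28 + j35.13 Ω = 52.7∠41.8° Ω.
Step 5 — Source phasor: V = 15.6∠-17.2° V = 14.9 - j4.613 V.
Step 6 — Current: I = V / Z = 0.1524 - j0.2538 A = 0.296∠-59.0° A.
Step 7 — Complex power: S = V·I* = 3.442 + j3.078 VA.
Step 8 — Real power: P = Re(S) = 3.442 W.
Step 9 — Reactive power: Q = Im(S) = 3.078 VAR.
Step 10 — Apparent power: |S| = 4.618 VA.
Step 11 — Power factor: PF = P/|S| = 0.7454 (lagging).

(a) P = 3.442 W  (b) Q = 3.078 VAR  (c) S = 4.618 VA  (d) PF = 0.7454 (lagging)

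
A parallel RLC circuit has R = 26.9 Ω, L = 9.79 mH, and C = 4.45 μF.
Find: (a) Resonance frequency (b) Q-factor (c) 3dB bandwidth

Step 1 — Resonance: ω₀ = 1/√(LC) = 1/√(0.00979·4.45e-06) = 4791 rad/s.
Step 2 — f₀ = ω₀/(2π) = 762.5 Hz.
Step 3 — Parallel Q: Q = R/(ω₀L) = 26.9/(4791·0.00979) = 0.5735.
Step 4 — Bandwidth: Δω = ω₀/Q = 8354 rad/s; BW = Δω/(2π) = 1330 Hz.

(a) f₀ = 762.5 Hz  (b) Q = 0.5735  (c) BW = 1330 Hz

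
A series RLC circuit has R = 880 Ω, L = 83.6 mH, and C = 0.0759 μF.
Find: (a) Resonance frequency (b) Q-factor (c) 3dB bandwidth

Step 1 — Resonance: ω₀ = 1/√(LC) = 1/√(0.0836·7.59e-08) = 1.255e+04 rad/s.
Step 2 — f₀ = ω₀/(2π) = 1998 Hz.
Step 3 — Series Q: Q = ω₀L/R = 1.255e+04·0.0836/880 = 1.193.
Step 4 — Bandwidth: Δω = ω₀/Q = 1.053e+04 rad/s; BW = Δω/(2π) = 1675 Hz.

(a) f₀ = 1998 Hz  (b) Q = 1.193  (c) BW = 1675 Hz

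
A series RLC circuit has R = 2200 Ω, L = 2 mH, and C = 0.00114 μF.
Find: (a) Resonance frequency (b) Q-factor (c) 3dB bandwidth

Step 1 — Resonance condition Im(Z)=0 gives ω₀ = 1/√(LC).
Step 2 — ω₀ = 1/√(0.002·1.14e-09) = 6.623e+05 rad/s.
Step 3 — f₀ = ω₀/(2π) = 1.054e+05 Hz.
Step 4 — Series Q: Q = ω₀L/R = 6.623e+05·0.002/2200 = 0.6021.
Step 5 — 3dB bandwidth: Δω = ω₀/Q = 1.1e+06 rad/s; BW = Δω/(2π) = 1.751e+05 Hz.

(a) f₀ = 1.054e+05 Hz  (b) Q = 0.6021  (c) BW = 1.751e+05 Hz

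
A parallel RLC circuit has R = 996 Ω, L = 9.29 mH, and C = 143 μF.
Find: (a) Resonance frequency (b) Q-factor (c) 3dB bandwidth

Step 1 — Resonance: ω₀ = 1/√(LC) = 1/√(0.00929·0.000143) = 867.6 rad/s.
Step 2 — f₀ = ω₀/(2π) = 138.1 Hz.
Step 3 — Parallel Q: Q = R/(ω₀L) = 996/(867.6·0.00929) = 123.6.
Step 4 — Bandwidth: Δω = ω₀/Q = 7.021 rad/s; BW = Δω/(2π) = 1.117 Hz.

(a) f₀ = 138.1 Hz  (b) Q = 123.6  (c) BW = 1.117 Hz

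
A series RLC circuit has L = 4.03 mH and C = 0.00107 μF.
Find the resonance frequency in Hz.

Step 1 — Resonance condition Im(Z)=0 gives ω₀ = 1/√(LC).
Step 2 — ω₀ = 1/√(0.00403·1.07e-09) = 4.816e+05 rad/s.
Step 3 — f₀ = ω₀/(2π) = 7.664e+04 Hz.

f₀ = 7.664e+04 Hz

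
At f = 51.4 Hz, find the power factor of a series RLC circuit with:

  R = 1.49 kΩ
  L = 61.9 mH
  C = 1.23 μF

Step 1 — Angular frequency: ω = 2π·f = 2π·51.4 = 323 rad/s.
Step 2 — Component impedances:
  R: Z = R = 1490 Ω
  L: Z = jωL = j·323·0.0619 = 0 + j19.99 Ω
  C: Z = 1/(jωC) = -j/(ω·C) = 0 - j2517 Ω
Step 3 — Series combination: Z_total = R + L + C = 1490 - j2497 Ω = 2908∠-59.2° Ω.
Step 4 — Power factor: PF = cos(φ) = Re(Z)/|Z| = 1490/2908 = 0.5124.
Step 5 — Type: Im(Z) = -2497 ⇒ leading (phase φ = -59.2°).

PF = 0.5124 (leading, φ = -59.2°)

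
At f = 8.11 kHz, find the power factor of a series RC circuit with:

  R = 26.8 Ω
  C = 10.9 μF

Step 1 — Angular frequency: ω = 2π·f = 2π·8110 = 5.096e+04 rad/s.
Step 2 — Component impedances:
  R: Z = R = 26.8 Ω
  C: Z = 1/(jωC) = -j/(ω·C) = 0 - j1.8 Ω
Step 3 — Series combination: Z_total = R + C = 26.8 - j1.8 Ω = 26.86∠-3.8° Ω.
Step 4 — Power factor: PF = cos(φ) = Re(Z)/|Z| = 26.8/26.86 = 0.9978.
Step 5 — Type: Im(Z) = -1.8 ⇒ leading (phase φ = -3.8°).

PF = 0.9978 (leading, φ = -3.8°)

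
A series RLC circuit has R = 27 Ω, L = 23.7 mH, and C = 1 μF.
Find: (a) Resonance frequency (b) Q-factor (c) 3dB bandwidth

Step 1 — Resonance: ω₀ = 1/√(LC) = 1/√(0.0237·1e-06) = 6496 rad/s.
Step 2 — f₀ = ω₀/(2π) = 1034 Hz.
Step 3 — Series Q: Q = ω₀L/R = 6496·0.0237/27 = 5.702.
Step 4 — Bandwidth: Δω = ω₀/Q = 1139 rad/s; BW = Δω/(2π) = 181.3 Hz.

(a) f₀ = 1034 Hz  (b) Q = 5.702  (c) BW = 181.3 Hz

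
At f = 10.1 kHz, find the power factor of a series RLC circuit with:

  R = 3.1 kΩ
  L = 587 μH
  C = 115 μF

Step 1 — Angular frequency: ω = 2π·f = 2π·1.01e+04 = 6.346e+04 rad/s.
Step 2 — Component impedances:
  R: Z = R = 3100 Ω
  L: Z = jωL = j·6.346e+04·0.000587 = 0 + j37.25 Ω
  C: Z = 1/(jωC) = -j/(ω·C) = 0 - j0.137 Ω
Step 3 — Series combination: Z_total = R + L + C = 3100 + j37.11 Ω = 3100∠0.7° Ω.
Step 4 — Power factor: PF = cos(φ) = Re(Z)/|Z| = 3100/3100.2 = 0.9999.
Step 5 — Type: Im(Z) = 37.11 ⇒ lagging (phase φ = 0.7°).

PF = 0.9999 (lagging, φ = 0.7°)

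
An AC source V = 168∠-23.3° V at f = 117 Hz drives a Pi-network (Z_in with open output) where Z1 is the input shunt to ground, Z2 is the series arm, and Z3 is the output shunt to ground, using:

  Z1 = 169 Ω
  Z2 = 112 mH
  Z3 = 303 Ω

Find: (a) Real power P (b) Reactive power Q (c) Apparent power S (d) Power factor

Step 1 — Angular frequency: ω = 2π·f = 2π·117 = 735.1 rad/s.
Step 2 — Component impedances:
  Z1: Z = R = 169 Ω
  Z2: Z = jωL = j·735.1·0.112 = 0 + j82.33 Ω
  Z3: Z = R = 303 Ω
Step 3 — With open output, the series arm Z2 and the output shunt Z3 appear in series to ground: Z2 + Z3 = 303 + j82.33 Ω.
Step 4 — Parallel with input shunt Z1: Z_in = Z1 || (Z2 + Z3) = 110.3 + j10.24 Ω = 110.8∠5.3° Ω.
Step 5 — Source phasor: V = 168∠-23.3° V = 154.3 - j66.45 V.
Step 6 — Current: I = V / Z = 1.332 - j0.7263 A = 1.517∠-28.6° A.
Step 7 — Complex power: S = V·I* = 253.7 + j23.57 VA.
Step 8 — Real power: P = Re(S) = 253.7 W.
Step 9 — Reactive power: Q = Im(S) = 23.57 VAR.
Step 10 — Apparent power: |S| = 254.8 VA.
Step 11 — Power factor: PF = P/|S| = 0.9957 (lagging).

(a) P = 253.7 W  (b) Q = 23.57 VAR  (c) S = 254.8 VA  (d) PF = 0.9957 (lagging)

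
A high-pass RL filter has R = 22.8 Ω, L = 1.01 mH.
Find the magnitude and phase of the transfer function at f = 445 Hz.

Step 1 — Angular frequency: ω = 2π·445 = 2796 rad/s.
Step 2 — Transfer function: H(jω) = jωL/(R + jωL).
Step 3 — Numerator jωL = j·2.824; denominator R + jωL = 22.8 + j2.824.
Step 4 — H = 0.01511 + j0.122.
Step 5 — Magnitude: |H| = 0.1229 (-18.2 dB); phase: φ = 82.9°.

|H| = 0.1229 (-18.2 dB), φ = 82.9°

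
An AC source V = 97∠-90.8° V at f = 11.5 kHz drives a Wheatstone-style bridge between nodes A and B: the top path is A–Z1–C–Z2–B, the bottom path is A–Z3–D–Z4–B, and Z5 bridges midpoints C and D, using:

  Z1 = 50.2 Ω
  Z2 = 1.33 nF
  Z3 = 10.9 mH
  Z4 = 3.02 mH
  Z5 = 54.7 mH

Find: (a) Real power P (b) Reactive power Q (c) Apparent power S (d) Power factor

Step 1 — Angular frequency: ω = 2π·f = 2π·1.15e+04 = 7.226e+04 rad/s.
Step 2 — Component impedances:
  Z1: Z = R = 50.2 Ω
  Z2: Z = 1/(jωC) = -j/(ω·C) = 0 - j1.041e+04 Ω
  Z3: Z = jωL = j·7.226e+04·0.0109 = 0 + j787.6 Ω
  Z4: Z = jωL = j·7.226e+04·0.00302 = 0 + j218.2 Ω
  Z5: Z = jωL = j·7.226e+04·0.0547 = 0 + j3952 Ω
Step 3 — Bridge requires nodal analysis (the Z5 bridge couples midpoints C and D, so the two paths cannot be reduced to a simple series/parallel combination). Setting node B to ground and injecting 1 A at node A, the 3-node admittance system at A, C, D solves to V_A = Z_AB = 0.4031 + j955.3 Ω = 955.3∠90.0° Ω.
Step 4 — Source phasor: V = 97∠-90.8° V = -1.354 - j96.99 V.
Step 5 — Current: I = V / Z = -0.1015 + j0.001375 A = 0.1015∠179.2° A.
Step 6 — Complex power: S = V·I* = 0.004156 + j9.85 VA.
Step 7 — Real power: P = Re(S) = 0.004156 W.
Step 8 — Reactive power: Q = Im(S) = 9.85 VAR.
Step 9 — Apparent power: |S| = 9.85 VA.
Step 10 — Power factor: PF = P/|S| = 0.000422 (lagging).

(a) P = 0.004156 W  (b) Q = 9.85 VAR  (c) S = 9.85 VA  (d) PF = 0.000422 (lagging)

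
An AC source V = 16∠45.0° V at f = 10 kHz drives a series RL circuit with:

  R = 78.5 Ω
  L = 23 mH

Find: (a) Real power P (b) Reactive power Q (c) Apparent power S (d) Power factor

Step 1 — Angular frequency: ω = 2π·f = 2π·1e+04 = 6.283e+04 rad/s.
Step 2 — Component impedances:
  R: Z = R = 78.5 Ω
  L: Z = jωL = j·6.283e+04·0.023 = 0 + j1445 Ω
Step 3 — Series combination: Z_total = R + L = 78.5 + j1445 Ω = 1447∠86.9° Ω.
Step 4 — Source phasor: V = 16∠45.0° V = 11.31 + j11.31 V.
Step 5 — Current: I = V / Z = 0.00823 - j0.007382 A = 0.01106∠-41.9° A.
Step 6 — Complex power: S = V·I* = 0.009594 + j0.1766 VA.
Step 7 — Real power: P = Re(S) = 0.009594 W.
Step 8 — Reactive power: Q = Im(S) = 0.1766 VAR.
Step 9 — Apparent power: |S| = 0.1769 VA.
Step 10 — Power factor: PF = P/|S| = 0.05424 (lagging).

(a) P = 0.009594 W  (b) Q = 0.1766 VAR  (c) S = 0.1769 VA  (d) PF = 0.05424 (lagging)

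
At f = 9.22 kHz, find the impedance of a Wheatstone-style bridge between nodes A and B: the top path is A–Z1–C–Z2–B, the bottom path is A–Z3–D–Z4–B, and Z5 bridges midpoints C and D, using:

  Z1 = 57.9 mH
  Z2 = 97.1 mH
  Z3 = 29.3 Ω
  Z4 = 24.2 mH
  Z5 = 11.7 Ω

Step 1 — Angular frequency: ω = 2π·f = 2π·9220 = 5.793e+04 rad/s.
Step 2 — Component impedances:
  Z1: Z = jωL = j·5.793e+04·0.0579 = 0 + j3354 Ω
  Z2: Z = jωL = j·5.793e+04·0.0971 = 0 + j5625 Ω
  Z3: Z = R = 29.3 Ω
  Z4: Z = jωL = j·5.793e+04·0.0242 = 0 + j1402 Ω
  Z5: Z = R = 11.7 Ω
Step 3 — Bridge requires nodal analysis (the Z5 bridge couples midpoints C and D, so the two paths cannot be reduced to a simple series/parallel combination). Setting node B to ground and injecting 1 A at node A, the 3-node admittance system at A, C, D solves to V_A = Z_AB = 29.76 + j1123 Ω = 1123∠88.5° Ω.

Z = 29.76 + j1123 Ω = 1123∠88.5° Ω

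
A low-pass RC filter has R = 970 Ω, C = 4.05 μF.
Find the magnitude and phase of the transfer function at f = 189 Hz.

Step 1 — Angular frequency: ω = 2π·189 = 1188 rad/s.
Step 2 — Transfer function: H(jω) = 1/(1 + jωRC).
Step 3 — Denominator: 1 + jωRC = 1 + j·1188·970·4.05e-06 = 1 + j4.665.
Step 4 — H = 0.04393 - j0.2049.
Step 5 — Magnitude: |H| = 0.2096 (-13.6 dB); phase: φ = -77.9°.

|H| = 0.2096 (-13.6 dB), φ = -77.9°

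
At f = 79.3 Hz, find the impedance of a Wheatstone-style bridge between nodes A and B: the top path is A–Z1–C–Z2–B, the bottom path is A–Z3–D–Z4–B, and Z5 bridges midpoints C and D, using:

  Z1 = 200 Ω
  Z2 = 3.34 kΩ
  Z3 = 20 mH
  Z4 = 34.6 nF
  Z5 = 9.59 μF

Step 1 — Angular frequency: ω = 2π·f = 2π·79.3 = 498.3 rad/s.
Step 2 — Component impedances:
  Z1: Z = R = 200 Ω
  Z2: Z = R = 3340 Ω
  Z3: Z = jωL = j·498.3·0.02 = 0 + j9.965 Ω
  Z4: Z = 1/(jωC) = -j/(ω·C) = 0 - j5.801e+04 Ω
  Z5: Z = 1/(jωC) = -j/(ω·C) = 0 - j209.3 Ω
Step 3 — Bridge requires nodal analysis (the Z5 bridge couples midpoints C and D, so the two paths cannot be reduced to a simple series/parallel combination). Setting node B to ground and injecting 1 A at node A, the 3-node admittance system at A, C, D solves to V_A = Z_AB = 3415 - j302.6 Ω = 3429∠-5.1° Ω.

Z = 3415 - j302.6 Ω = 3429∠-5.1° Ω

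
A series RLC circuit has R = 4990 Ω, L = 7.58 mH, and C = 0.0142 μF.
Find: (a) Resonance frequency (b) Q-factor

Step 1 — Resonance condition Im(Z)=0 gives ω₀ = 1/√(LC).
Step 2 — ω₀ = 1/√(0.00758·1.42e-08) = 9.639e+04 rad/s.
Step 3 — f₀ = ω₀/(2π) = 1.534e+04 Hz.
Step 4 — Series Q: Q = ω₀L/R = 9.639e+04·0.00758/4990 = 0.1464.

(a) f₀ = 1.534e+04 Hz  (b) Q = 0.1464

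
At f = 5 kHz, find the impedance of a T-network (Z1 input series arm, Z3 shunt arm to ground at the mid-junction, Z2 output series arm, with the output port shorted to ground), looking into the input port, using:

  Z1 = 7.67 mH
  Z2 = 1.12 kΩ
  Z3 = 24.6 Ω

Step 1 — Angular frequency: ω = 2π·f = 2π·5000 = 3.142e+04 rad/s.
Step 2 — Component impedances:
  Z1: Z = jωL = j·3.142e+04·0.00767 = 0 + j241 Ω
  Z2: Z = R = 1120 Ω
  Z3: Z = R = 24.6 Ω
Step 3 — With the output port shorted to ground, the output series arm Z2 runs from the junction to ground; the shunt arm Z3 also runs from the junction to ground. They appear in parallel: Z3 || Z2 = 24.07 Ω.
Step 4 — Series with input arm Z1: Z_in = Z1 + (Z3 || Z2) = 24.07 + j241 Ω = 242.2∠84.3° Ω.

Z = 24.07 + j241 Ω = 242.2∠84.3° Ω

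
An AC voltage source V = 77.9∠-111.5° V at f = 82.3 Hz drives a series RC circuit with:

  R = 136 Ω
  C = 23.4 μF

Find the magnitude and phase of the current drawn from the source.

Step 1 — Angular frequency: ω = 2π·f = 2π·82.3 = 517.1 rad/s.
Step 2 — Component impedances:
  R: Z = R = 136 Ω
  C: Z = 1/(jωC) = -j/(ω·C) = 0 - j82.64 Ω
Step 3 — Series combination: Z_total = R + C = 136 - j82.64 Ω = 159.1∠-31.3° Ω.
Step 4 — Source phasor: V = 77.9∠-111.5° V = -28.55 - j72.48 V.
Step 5 — Ohm's law: I = V / Z_total = (-28.55 - j72.48) / (136 - j82.64) = 0.0832 - j0.4824 A.
Step 6 — Convert to polar: |I| = 0.4895 A, ∠I = -80.2°.

I = 0.4895∠-80.2° A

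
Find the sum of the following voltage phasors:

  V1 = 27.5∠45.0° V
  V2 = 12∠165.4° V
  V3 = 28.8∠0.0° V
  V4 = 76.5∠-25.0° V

Step 1 — Convert each phasor to rectangular form:
  V1 = 27.5·(cos(45.0°) + j·sin(45.0°)) = 19.45 + j19.45 V
  V2 = 12·(cos(165.4°) + j·sin(165.4°)) = -11.61 + j3.025 V
  V3 = 28.8·(cos(0.0°) + j·sin(0.0°)) = 28.8 V
  V4 = 76.5·(cos(-25.0°) + j·sin(-25.0°)) = 69.33 - j32.33 V
Step 2 — Sum components: V_total = 106 - j9.86 V.
Step 3 — Convert to polar: |V_total| = 106.4 V, ∠V_total = -5.3°.

V_total = 106.4∠-5.3° V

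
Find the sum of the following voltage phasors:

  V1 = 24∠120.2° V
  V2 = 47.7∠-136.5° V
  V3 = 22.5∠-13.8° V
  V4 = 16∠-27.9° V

Step 1 — Convert each phasor to rectangular form:
  V1 = 24·(cos(120.2°) + j·sin(120.2°)) = -12.07 + j20.74 V
  V2 = 47.7·(cos(-136.5°) + j·sin(-136.5°)) = -34.6 - j32.83 V
  V3 = 22.5·(cos(-13.8°) + j·sin(-13.8°)) = 21.85 - j5.367 V
  V4 = 16·(cos(-27.9°) + j·sin(-27.9°)) = 14.14 - j7.487 V
Step 2 — Sum components: V_total = -10.68 - j24.95 V.
Step 3 — Convert to polar: |V_total| = 27.14 V, ∠V_total = -113.2°.

V_total = 27.14∠-113.2° V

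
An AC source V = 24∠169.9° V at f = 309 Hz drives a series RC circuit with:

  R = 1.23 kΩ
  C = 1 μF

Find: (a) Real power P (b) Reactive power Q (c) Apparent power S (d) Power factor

Step 1 — Angular frequency: ω = 2π·f = 2π·309 = 1942 rad/s.
Step 2 — Component impedances:
  R: Z = R = 1230 Ω
  C: Z = 1/(jωC) = -j/(ω·C) = 0 - j515.1 Ω
Step 3 — Series combination: Z_total = R + C = 1230 - j515.1 Ω = 1333∠-22.7° Ω.
Step 4 — Source phasor: V = 24∠169.9° V = -23.63 + j4.209 V.
Step 5 — Current: I = V / Z = -0.01756 - j0.003933 A = 0.018∠-167.4° A.
Step 6 — Complex power: S = V·I* = 0.3984 - j0.1668 VA.
Step 7 — Real power: P = Re(S) = 0.3984 W.
Step 8 — Reactive power: Q = Im(S) = -0.1668 VAR.
Step 9 — Apparent power: |S| = 0.4319 VA.
Step 10 — Power factor: PF = P/|S| = 0.9224 (leading).

(a) P = 0.3984 W  (b) Q = -0.1668 VAR  (c) S = 0.4319 VA  (d) PF = 0.9224 (leading)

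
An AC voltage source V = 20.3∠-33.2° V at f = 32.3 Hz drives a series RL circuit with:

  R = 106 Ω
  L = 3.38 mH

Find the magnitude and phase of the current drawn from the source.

Step 1 — Angular frequency: ω = 2π·f = 2π·32.3 = 202.9 rad/s.
Step 2 — Component impedances:
  R: Z = R = 106 Ω
  L: Z = jωL = j·202.9·0.00338 = 0 + j0.686 Ω
Step 3 — Series combination: Z_total = R + L = 106 + j0.686 Ω = 106∠0.4° Ω.
Step 4 — Source phasor: V = 20.3∠-33.2° V = 16.99 - j11.12 V.
Step 5 — Ohm's law: I = V / Z_total = (16.99 - j11.12) / (106 + j0.686) = 0.1596 - j0.1059 A.
Step 6 — Convert to polar: |I| = 0.1915 A, ∠I = -33.6°.

I = 0.1915∠-33.6° A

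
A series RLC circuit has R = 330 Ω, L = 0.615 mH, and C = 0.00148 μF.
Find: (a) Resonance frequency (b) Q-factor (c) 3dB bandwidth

Step 1 — Resonance condition Im(Z)=0 gives ω₀ = 1/√(LC).
Step 2 — ω₀ = 1/√(0.000615·1.48e-09) = 1.048e+06 rad/s.
Step 3 — f₀ = ω₀/(2π) = 1.668e+05 Hz.
Step 4 — Series Q: Q = ω₀L/R = 1.048e+06·0.000615/330 = 1.953.
Step 5 — 3dB bandwidth: Δω = ω₀/Q = 5.366e+05 rad/s; BW = Δω/(2π) = 8.54e+04 Hz.

(a) f₀ = 1.668e+05 Hz  (b) Q = 1.953  (c) BW = 8.54e+04 Hz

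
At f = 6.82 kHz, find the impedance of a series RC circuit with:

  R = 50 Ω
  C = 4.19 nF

Step 1 — Angular frequency: ω = 2π·f = 2π·6820 = 4.285e+04 rad/s.
Step 2 — Component impedances:
  R: Z = R = 50 Ω
  C: Z = 1/(jωC) = -j/(ω·C) = 0 - j5570 Ω
Step 3 — Series combination: Z_total = R + C = 50 - j5570 Ω = 5570∠-89.5° Ω.

Z = 50 - j5570 Ω = 5570∠-89.5° Ω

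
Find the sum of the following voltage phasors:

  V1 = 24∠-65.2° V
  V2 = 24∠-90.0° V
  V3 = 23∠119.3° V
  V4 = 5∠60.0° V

Step 1 — Convert each phasor to rectangular form:
  V1 = 24·(cos(-65.2°) + j·sin(-65.2°)) = 10.07 - j21.79 V
  V2 = 24·(cos(-90.0°) + j·sin(-90.0°)) = 0 - j24 V
  V3 = 23·(cos(119.3°) + j·sin(119.3°)) = -11.26 + j20.06 V
  V4 = 5·(cos(60.0°) + j·sin(60.0°)) = 2.5 + j4.33 V
Step 2 — Sum components: V_total = 1.311 - j21.4 V.
Step 3 — Convert to polar: |V_total| = 21.44 V, ∠V_total = -86.5°.

V_total = 21.44∠-86.5° V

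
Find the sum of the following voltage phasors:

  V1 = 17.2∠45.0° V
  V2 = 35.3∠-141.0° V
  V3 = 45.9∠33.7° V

Step 1 — Convert each phasor to rectangular form:
  V1 = 17.2·(cos(45.0°) + j·sin(45.0°)) = 12.16 + j12.16 V
  V2 = 35.3·(cos(-141.0°) + j·sin(-141.0°)) = -27.43 - j22.22 V
  V3 = 45.9·(cos(33.7°) + j·sin(33.7°)) = 38.19 + j25.47 V
Step 2 — Sum components: V_total = 22.92 + j15.41 V.
Step 3 — Convert to polar: |V_total| = 27.62 V, ∠V_total = 33.9°.

V_total = 27.62∠33.9° V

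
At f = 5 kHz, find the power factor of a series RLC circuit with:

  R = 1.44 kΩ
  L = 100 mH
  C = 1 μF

Step 1 — Angular frequency: ω = 2π·f = 2π·5000 = 3.142e+04 rad/s.
Step 2 — Component impedances:
  R: Z = R = 1440 Ω
  L: Z = jωL = j·3.142e+04·0.1 = 0 + j3142 Ω
  C: Z = 1/(jωC) = -j/(ω·C) = 0 - j31.83 Ω
Step 3 — Series combination: Z_total = R + L + C = 1440 + j3110 Ω = 3427∠65.2° Ω.
Step 4 — Power factor: PF = cos(φ) = Re(Z)/|Z| = 1440/3427 = 0.4202.
Step 5 — Type: Im(Z) = 3110 ⇒ lagging (phase φ = 65.2°).

PF = 0.4202 (lagging, φ = 65.2°)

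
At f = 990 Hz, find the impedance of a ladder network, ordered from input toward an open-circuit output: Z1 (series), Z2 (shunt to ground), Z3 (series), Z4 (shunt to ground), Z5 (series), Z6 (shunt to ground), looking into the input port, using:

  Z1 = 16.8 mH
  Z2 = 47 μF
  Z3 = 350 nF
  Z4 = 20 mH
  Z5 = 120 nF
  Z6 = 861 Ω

Step 1 — Angular frequency: ω = 2π·f = 2π·990 = 6220 rad/s.
Step 2 — Component impedances:
  Z1: Z = jωL = j·6220·0.0168 = 0 + j104.5 Ω
  Z2: Z = 1/(jωC) = -j/(ω·C) = 0 - j3.42 Ω
  Z3: Z = 1/(jωC) = -j/(ω·C) = 0 - j459.3 Ω
  Z4: Z = jωL = j·6220·0.02 = 0 + j124.4 Ω
  Z5: Z = 1/(jωC) = -j/(ω·C) = 0 - j1340 Ω
  Z6: Z = R = 861 Ω
Step 3 — Ladder network (open output): work backward from the far end, alternating series and parallel combinations. Z_in = 0.0006458 + j101.1 Ω = 101.1∠90.0° Ω.

Z = 0.0006458 + j101.1 Ω = 101.1∠90.0° Ω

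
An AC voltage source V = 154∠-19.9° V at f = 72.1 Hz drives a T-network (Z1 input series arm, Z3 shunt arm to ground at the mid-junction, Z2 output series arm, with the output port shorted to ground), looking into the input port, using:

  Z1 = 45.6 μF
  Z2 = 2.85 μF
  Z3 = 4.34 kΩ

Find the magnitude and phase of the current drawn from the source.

Step 1 — Angular frequency: ω = 2π·f = 2π·72.1 = 453 rad/s.
Step 2 — Component impedances:
  Z1: Z = 1/(jωC) = -j/(ω·C) = 0 - j48.41 Ω
  Z2: Z = 1/(jωC) = -j/(ω·C) = 0 - j774.5 Ω
  Z3: Z = R = 4340 Ω
Step 3 — With the output port shorted to ground, the output series arm Z2 runs from the junction to ground; the shunt arm Z3 also runs from the junction to ground. They appear in parallel: Z3 || Z2 = 134 - j750.6 Ω.
Step 4 — Series with input arm Z1: Z_in = Z1 + (Z3 || Z2) = 134 - j799 Ω = 810.2∠-80.5° Ω.
Step 5 — Source phasor: V = 154∠-19.9° V = 144.8 - j52.42 V.
Step 6 — Ohm's law: I = V / Z_total = (144.8 - j52.42) / (134 - j799) = 0.09336 + j0.1656 A.
Step 7 — Convert to polar: |I| = 0.1901 A, ∠I = 60.6°.

I = 0.1901∠60.6° A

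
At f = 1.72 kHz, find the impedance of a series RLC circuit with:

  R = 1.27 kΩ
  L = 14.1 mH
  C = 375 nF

Step 1 — Angular frequency: ω = 2π·f = 2π·1720 = 1.081e+04 rad/s.
Step 2 — Component impedances:
  R: Z = R = 1270 Ω
  L: Z = jωL = j·1.081e+04·0.0141 = 0 + j152.4 Ω
  C: Z = 1/(jωC) = -j/(ω·C) = 0 - j246.8 Ω
Step 3 — Series combination: Z_total = R + L + C = 1270 - j94.37 Ω = 1274∠-4.2° Ω.

Z = 1270 - j94.37 Ω = 1274∠-4.2° Ω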